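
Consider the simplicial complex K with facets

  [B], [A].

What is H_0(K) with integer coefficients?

H_0 = Z^2.

Order the vertices as A < B. Listing each simplex with vertices in this order, K has dimension 0 with simplices:

  0-simplices (2): A, B

so the chain groups are C_0 ≅ Z^2.

Now H_k = ker ∂_k / im ∂_{k+1}, so:

  H_0: rank C_0 − rank ∂_1 = 2 − 0 = 2, and there is no ∂_1, so H_0 ≅ Z^2.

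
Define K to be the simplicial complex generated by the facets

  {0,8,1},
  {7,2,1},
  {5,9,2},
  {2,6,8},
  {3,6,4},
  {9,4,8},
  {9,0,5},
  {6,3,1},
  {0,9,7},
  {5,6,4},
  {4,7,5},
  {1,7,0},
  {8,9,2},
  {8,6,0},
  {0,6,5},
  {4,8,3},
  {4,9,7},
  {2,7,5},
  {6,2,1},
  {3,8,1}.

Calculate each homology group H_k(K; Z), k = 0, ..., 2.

Fix the vertex order 0 < 1 < 2 < 3 < 4 < 5 < 6 < 7 < 8 < 9 and write every simplex with vertices in increasing order. Then dim K = 2 and the simplices of K are:

  0-simplices (10): [0], [1], [2], [3], [4], [5], [6], [7], [8], [9]
  1-simplices (30): (30 of them)
  2-simplices (20): (20 of them)

Hence C_0 ≅ Z^10, C_1 ≅ Z^30, C_2 ≅ Z^20.

Boundary ∂_1: C_1 → C_0 maps an edge to its endpoints' difference, ∂[p,q] = q − p. For instance
  ∂[5,7] = [7] − [5].
The resulting 10×30 matrix has rank 9, and its Smith normal form has invariant factors (1,1,1,1,1,1,1,1,1).

Boundary ∂_2: C_2 → C_1 maps a triangle to the signed sum of its edges. For instance
  ∂[4,8,9] = [8,9] − [4,9] + [4,8],
  ∂[1,2,7] = [2,7] − [1,7] + [1,2].
The 30×20 boundary matrix has rank 20 and Smith normal form diag(1,1,1,1,1,1,1,1,1,1,1,1,1,1,1,1,1,1,1,2).

Reading off H_k = ker ∂_k / im ∂_{k+1}:

  H_0: rank C_0 − rank ∂_1 = 10 − 9 = 1, and the invariant factors of ∂_1 are all 1, so H_0 ≅ Z.
  H_1: rank ker ∂_1 − rank ∂_2 = (30 − 9) − 20 = 1, and ∂_2 has invariant factor 2 > 1, so H_1 ≅ Z ⊕ Z/2Z.
  H_2: rank ker ∂_2 − rank ∂_3 = (20 − 20) − 0 = 0, and there is no ∂_3, so H_2 ≅ 0.

H_0 ≅ Z,  H_1 ≅ Z ⊕ Z/2Z,  H_2 = 0.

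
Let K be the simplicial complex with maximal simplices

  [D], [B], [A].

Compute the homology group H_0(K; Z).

H_0 = Z^3.

We work with the vertex ordering A < B < D. The simplices of K, each written with vertices in increasing order, are:

  0-simplices (3): A, B, D

Hence C_0 ≅ Z^3.

Reading off H_k = ker ∂_k / im ∂_{k+1}:

  H_0: rank C_0 − rank ∂_1 = 3 − 0 = 3, and there is no ∂_1, so H_0 = Z^3.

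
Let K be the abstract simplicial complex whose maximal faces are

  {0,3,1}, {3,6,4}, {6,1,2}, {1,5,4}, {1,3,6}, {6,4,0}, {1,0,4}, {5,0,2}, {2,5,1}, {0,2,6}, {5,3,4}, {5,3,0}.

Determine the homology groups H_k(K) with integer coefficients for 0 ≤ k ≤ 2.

H_0 = Z,  H_1 = Z/2,  H_2 = 0.

Order the vertices as 0 < 1 < 2 < 3 < 4 < 5 < 6. Listing each simplex with vertices in this order, K has dimension 2 with simplices:

  0-simplices (7): [0], [1], [2], [3], [4], [5], [6]
  1-simplices (18): [0,1], [0,2], [0,3], [0,4], [0,5], [0,6], [1,2], [1,3], [1,4], [1,5], [1,6], [2,5], [2,6], [3,4], [3,5], [3,6], [4,5], [4,6]
  2-simplices (12): [0,1,3], [0,1,4], [0,2,5], [0,2,6], [0,3,5], [0,4,6], [1,2,5], [1,2,6], [1,3,6], [1,4,5], [3,4,5], [3,4,6]

Hence C_0 ≅ Z^7, C_1 ≅ Z^18, C_2 ≅ Z^12.

The boundary map ∂_1: C_1 → C_0 maps an edge to its endpoints' difference, ∂[p,q] = q − p. For instance
  ∂[3,4] = [4] − [3].
As a 7×18 matrix over Z this has rank 6, with invariant factors (1,1,1,1,1,1).

Boundary ∂_2: C_2 → C_1 sends each 2-simplex [p,q,r] to [q,r] − [p,r] + [p,q]. For instance
  ∂[3,4,6] = [4,6] − [3,6] + [3,4],
  ∂[0,2,5] = [2,5] − [0,5] + [0,2].
The resulting 18×12 matrix has rank 12, and its Smith normal form has invariant factors (1,1,1,1,1,1,1,1,1,1,1,2).

From H_k ≅ ker(∂_k) / im(∂_{k+1}) we obtain:

  H_0: rank C_0 − rank ∂_1 = 7 − 6 = 1, and the invariant factors of ∂_1 are all 1, so H_0 ≅ Z.
  H_1: rank ker ∂_1 − rank ∂_2 = (18 − 6) − 12 = 0, and ∂_2 has invariant factor 2 > 1, so H_1 ≅ Z/2.
  H_2: rank ker ∂_2 − rank ∂_3 = (12 − 12) − 0 = 0, and there is no ∂_3, so H_2 ≅ 0.

As a check, the Euler characteristic is 7 − 18 + 12 = 1, which agrees with 1 − 0 + 0 = 1.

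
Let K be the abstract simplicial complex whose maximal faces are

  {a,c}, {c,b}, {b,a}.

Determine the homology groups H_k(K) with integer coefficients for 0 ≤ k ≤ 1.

K has 3 vertices, 3 edges.
rank ∂_0 = 0, rank ∂_1 = 2 ⇒ b_0 = 3 − 0 − 2 = 1; all invariant factors of ∂_1 are 1 so no torsion. So H_0 = Z.
rank ∂_1 = 2, rank ∂_2 = 0 ⇒ b_1 = 3 − 2 − 0 = 1. So H_1 = Z.

H_0 = Z,  H_1 = Z.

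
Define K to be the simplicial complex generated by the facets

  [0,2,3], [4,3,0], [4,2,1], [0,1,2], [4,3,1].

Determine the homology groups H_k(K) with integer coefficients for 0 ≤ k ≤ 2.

H_0 = Z,  H_1 = Z,  H_2 = 0.

We work with the vertex ordering 0 < 1 < 2 < 3 < 4. The simplices of K, each written with vertices in increasing order, are:

  0-simplices (5): [0], [1], [2], [3], [4]
  1-simplices (10): [0,1], [0,2], [0,3], [0,4], [1,2], [1,3], [1,4], [2,3], [2,4], [3,4]
  2-simplices (5): [0,1,2], [0,2,3], [0,3,4], [1,2,4], [1,3,4]

Hence C_0 ≅ Z^5, C_1 ≅ Z^10, C_2 ≅ Z^5.

Boundary ∂_1: C_1 → C_0 sends each edge [p,q] (with p < q) to q − p.
The resulting 5×10 matrix has rank 4, and its Smith normal form has invariant factors (1,1,1,1).

Boundary ∂_2: C_2 → C_1 maps a triangle to the signed sum of its edges. For instance
  ∂[0,1,2] = [1,2] − [0,2] + [0,1],
  ∂[0,3,4] = [3,4] − [0,4] + [0,3].
As a 10×5 matrix over Z this has rank 5, with invariant factors (1,1,1,1,1).

Reading off H_k = ker ∂_k / im ∂_{k+1}:

  H_0: rank C_0 − rank ∂_1 = 5 − 4 = 1, and the invariant factors of ∂_1 are all 1, so H_0 ≅ Z.
  H_1: rank ker ∂_1 − rank ∂_2 = (10 − 4) − 5 = 1, and the invariant factors of ∂_2 are all 1, so H_1 ≅ Z.
  H_2: rank ker ∂_2 − rank ∂_3 = (5 − 5) − 0 = 0, and there is no ∂_3, so H_2 ≅ 0.

As a check, the Euler characteristic is 5 − 10 + 5 = 0, which agrees with 1 − 1 + 0 = 0.
(K is a triangulation of the Möbius band.)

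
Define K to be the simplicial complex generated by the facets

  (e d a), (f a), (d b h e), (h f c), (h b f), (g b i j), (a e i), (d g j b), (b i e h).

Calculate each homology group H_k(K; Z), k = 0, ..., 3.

Order the vertices as a < b < c < d < e < f < g < h < i < j. Listing each simplex with vertices in this order, K has dimension 3 with simplices:

  0-simplices (10): a, b, c, d, e, f, g, h, i, j
  1-simplices (24): ad, ae, af, ai, bd, be, bf, bg, bh, bi, bj, cf, ch, de, dg, dh, dj, eh, ei, fh, gi, gj, hi, ij
  2-simplices (18): ade, aei, bde, bdg, bdh, bdj, beh, bei, bfh, bgi, bgj, bhi, bij, cfh, deh, dgj, ehi, gij
  3-simplices (4): bdeh, bdgj, behi, bgij

Hence C_0 ≅ Z^10, C_1 ≅ Z^24, C_2 ≅ Z^18, C_3 ≅ Z^4.

Boundary ∂_1: C_1 → C_0 is given by ∂[p,q] = [q] − [p]. For instance
  ∂bh = h − b.
The 10×24 boundary matrix has rank 9 and Smith normal form diag(1,1,1,1,1,1,1,1,1).

Boundary ∂_2: C_2 → C_1 acts by ∂[p,q,r] = [q,r] − [p,r] + [p,q]. For instance
  ∂cfh = fh − ch + cf,
  ∂dgj = gj − dj + dg.
This gives a 24×18 integer matrix of rank 14; reducing to Smith normal form yields diagonal entries (1,1,1,1,1,1,1,1,1,1,1,1,1,1).

The boundary map ∂_3: C_3 → C_2 sends each 3-simplex σ to the alternating sum Σ_i (−1)^i (σ with its i-th vertex removed). For instance
  ∂bdgj = dgj − bgj + bdj − bdg,
  ∂behi = ehi − bhi + bei − beh.
The resulting 18×4 matrix has rank 4, and its Smith normal form has invariant factors (1,1,1,1).

From H_k ≅ ker(∂_k) / im(∂_{k+1}) we obtain:

  H_0: rank C_0 − rank ∂_1 = 10 − 9 = 1, and the invariant factors of ∂_1 are all 1, so H_0 = Z.
  H_1: rank ker ∂_1 − rank ∂_2 = (24 − 9) − 14 = 1, and the invariant factors of ∂_2 are all 1, so H_1 = Z.
  H_2: rank ker ∂_2 − rank ∂_3 = (18 − 14) − 4 = 0, and the invariant factors of ∂_3 are all 1, so H_2 = 0.
  H_3: rank ker ∂_3 − rank ∂_4 = (4 − 4) − 0 = 0, and there is no ∂_4, so H_3 = 0.

As a check, the Euler characteristic is 10 − 24 + 18 − 4 = 0, which agrees with 1 − 1 + 0 − 0 = 0.

H_0 = Z,  H_1 = Z,  H_2 = 0,  H_3 = 0.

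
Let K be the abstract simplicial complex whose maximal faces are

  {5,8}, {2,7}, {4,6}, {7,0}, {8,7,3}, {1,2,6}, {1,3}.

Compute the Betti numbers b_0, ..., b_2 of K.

b_0 = 1, b_1 = 1, b_2 = 0.

Take the total order 0 < 1 < 2 < 3 < 4 < 5 < 6 < 7 < 8 on the vertex set. Then K (dimension 2) consists of the simplices:

  0-simplices (9): [0], [1], [2], [3], [4], [5], [6], [7], [8]
  1-simplices (11): [0,7], [1,2], [1,3], [1,6], [2,6], [2,7], [3,7], [3,8], [4,6], [5,8], [7,8]
  2-simplices (2): [1,2,6], [3,7,8]

Hence C_0 ≅ Z^9, C_1 ≅ Z^11, C_2 ≅ Z^2.

Boundary ∂_1: C_1 → C_0 maps an edge to its endpoints' difference, ∂[p,q] = q − p.
As a 9×11 matrix over Z this has rank 8, with invariant factors (1,1,1,1,1,1,1,1).

The boundary map ∂_2: C_2 → C_1 maps a triangle to the signed sum of its edges. For instance
  ∂[3,7,8] = [7,8] − [3,8] + [3,7],
  ∂[1,2,6] = [2,6] − [1,6] + [1,2].
As a 11×2 matrix over Z this has rank 2, with invariant factors (1,1).

Now H_k = ker ∂_k / im ∂_{k+1}, so:

  H_0: rank C_0 − rank ∂_1 = 9 − 8 = 1, and the invariant factors of ∂_1 are all 1, so H_0 = Z.
  H_1: rank ker ∂_1 − rank ∂_2 = (11 − 8) − 2 = 1, and the invariant factors of ∂_2 are all 1, so H_1 = Z.
  H_2: rank ker ∂_2 − rank ∂_3 = (2 − 2) − 0 = 0, and there is no ∂_3, so H_2 = 0.

As a check, the Euler characteristic is 9 − 11 + 2 = 0, which agrees with 1 − 1 + 0 = 0.

Hence the Betti numbers are b_0 = 1, b_1 = 1, b_2 = 0.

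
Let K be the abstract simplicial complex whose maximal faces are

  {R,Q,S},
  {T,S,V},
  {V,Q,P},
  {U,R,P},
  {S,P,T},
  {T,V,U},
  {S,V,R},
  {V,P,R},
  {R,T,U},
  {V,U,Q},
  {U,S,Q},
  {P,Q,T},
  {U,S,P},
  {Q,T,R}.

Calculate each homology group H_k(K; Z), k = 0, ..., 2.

We work with the vertex ordering P < Q < R < S < T < U < V. The simplices of K, each written with vertices in increasing order, are:

  0-simplices (7): P, Q, R, S, T, U, V
  1-simplices (21): PQ, PR, PS, PT, PU, PV, QR, QS, QT, QU, QV, RS, RT, RU, RV, ST, SU, SV, TU, TV, UV
  2-simplices (14): PQT, PQV, PRU, PRV, PST, PSU, QRS, QRT, QSU, QUV, RSV, RTU, STV, TUV

giving chain groups C_0 ≅ Z^7, C_1 ≅ Z^21, C_2 ≅ Z^14.

∂_1: C_1 → C_0 maps an edge to its endpoints' difference, ∂[p,q] = q − p.
The 7×21 boundary matrix has rank 6 and Smith normal form diag(1,1,1,1,1,1).

The boundary map ∂_2: C_2 → C_1 maps a triangle to the signed sum of its edges. For instance
  ∂QUV = UV − QV + QU,
  ∂PQV = QV − PV + PQ.
As a 21×14 matrix over Z this has rank 13, with invariant factors (1,1,1,1,1,1,1,1,1,1,1,1,1).

Computing H_k = (kernel of ∂_k) / (image of ∂_{k+1}):

  H_0: rank C_0 − rank ∂_1 = 7 − 6 = 1, and the invariant factors of ∂_1 are all 1, so H_0 = Z.
  H_1: rank ker ∂_1 − rank ∂_2 = (21 − 6) − 13 = 2, and the invariant factors of ∂_2 are all 1, so H_1 = Z^2.
  H_2: rank ker ∂_2 − rank ∂_3 = (14 − 13) − 0 = 1, and there is no ∂_3, so H_2 = Z.

H_0 ≅ Z,  H_1 ≅ Z^2,  H_2 ≅ Z.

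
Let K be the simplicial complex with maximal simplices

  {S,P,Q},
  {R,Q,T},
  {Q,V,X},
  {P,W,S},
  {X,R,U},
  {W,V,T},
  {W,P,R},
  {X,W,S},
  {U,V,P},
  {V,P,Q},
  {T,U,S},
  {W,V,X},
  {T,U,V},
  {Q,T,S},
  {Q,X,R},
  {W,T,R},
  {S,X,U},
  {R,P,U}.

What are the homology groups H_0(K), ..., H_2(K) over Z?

H_0 ≅ Z,  H_1 ≅ Z^2,  H_2 ≅ Z.

Order the vertices as P < Q < R < S < T < U < V < W < X. Listing each simplex with vertices in this order, K has dimension 2 with simplices:

  0-simplices (9): P, Q, R, S, T, U, V, W, X
  1-simplices (27): PQ, PR, PS, PU, PV, PW, QR, QS, QT, QV, QX, RT, RU, RW, RX, ST, SU, SW, SX, TU, TV, TW, UV, UX, VW, VX, WX
  2-simplices (18): PQS, PQV, PRU, PRW, PSW, PUV, QRT, QRX, QST, QVX, RTW, RUX, STU, SUX, SWX, TUV, TVW, VWX

giving chain groups C_0 ≅ Z^9, C_1 ≅ Z^27, C_2 ≅ Z^18.

Boundary ∂_1: C_1 → C_0 maps an edge to its endpoints' difference, ∂[p,q] = q − p.
As a 9×27 matrix over Z this has rank 8, with invariant factors (1,1,1,1,1,1,1,1).

Boundary ∂_2: C_2 → C_1 maps a triangle to the signed sum of its edges. For instance
  ∂PQS = QS − PS + PQ,
  ∂QRX = RX − QX + QR.
The 27×18 boundary matrix has rank 17 and Smith normal form diag(1,1,1,1,1,1,1,1,1,1,1,1,1,1,1,1,1).

Now H_k = ker ∂_k / im ∂_{k+1}, so:

  H_0: rank C_0 − rank ∂_1 = 9 − 8 = 1, and the invariant factors of ∂_1 are all 1, so H_0 = Z.
  H_1: rank ker ∂_1 − rank ∂_2 = (27 − 8) − 17 = 2, and the invariant factors of ∂_2 are all 1, so H_1 = Z^2.
  H_2: rank ker ∂_2 − rank ∂_3 = (18 − 17) − 0 = 1, and there is no ∂_3, so H_2 = Z.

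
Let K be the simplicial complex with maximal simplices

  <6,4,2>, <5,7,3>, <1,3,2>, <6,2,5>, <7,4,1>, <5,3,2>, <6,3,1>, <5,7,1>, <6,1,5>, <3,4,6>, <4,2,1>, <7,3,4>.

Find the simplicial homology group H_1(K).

H_1 ≅ Z/2Z.

Order the vertices as 1 < 2 < 3 < 4 < 5 < 6 < 7. Listing each simplex with vertices in this order, K has dimension 2 with simplices:

  0-simplices (7): [1], [2], [3], [4], [5], [6], [7]
  1-simplices (18): [1,2], [1,3], [1,4], [1,5], [1,6], [1,7], [2,3], [2,4], [2,5], [2,6], [3,4], [3,5], [3,6], [3,7], [4,6], [4,7], [5,6], [5,7]
  2-simplices (12): [1,2,3], [1,2,4], [1,3,6], [1,4,7], [1,5,6], [1,5,7], [2,3,5], [2,4,6], [2,5,6], [3,4,6], [3,4,7], [3,5,7]

so the chain groups are C_0 ≅ Z^7, C_1 ≅ Z^18, C_2 ≅ Z^12.

The boundary map ∂_1: C_1 → C_0 maps an edge to its endpoints' difference, ∂[p,q] = q − p.
The resulting 7×18 matrix has rank 6, and its Smith normal form has invariant factors (1,1,1,1,1,1).

The boundary map ∂_2: C_2 → C_1 sends each 2-simplex [p,q,r] to [q,r] − [p,r] + [p,q]. For instance
  ∂[1,5,6] = [5,6] − [1,6] + [1,5],
  ∂[3,5,7] = [5,7] − [3,7] + [3,5].
As a 18×12 matrix over Z this has rank 12, with invariant factors (1,1,1,1,1,1,1,1,1,1,1,2).

Now H_k = ker ∂_k / im ∂_{k+1}, so:

  H_1: rank ker ∂_1 − rank ∂_2 = (18 − 6) − 12 = 0, and ∂_2 has invariant factor 2 > 1, so H_1 ≅ Z/2Z.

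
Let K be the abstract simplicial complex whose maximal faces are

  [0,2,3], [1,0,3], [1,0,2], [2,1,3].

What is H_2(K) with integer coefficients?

We work with the vertex ordering 0 < 1 < 2 < 3. The simplices of K, each written with vertices in increasing order, are:

  0-simplices (4): [0], [1], [2], [3]
  1-simplices (6): [0,1], [0,2], [0,3], [1,2], [1,3], [2,3]
  2-simplices (4): [0,1,2], [0,1,3], [0,2,3], [1,2,3]

Hence C_0 ≅ Z^4, C_1 ≅ Z^6, C_2 ≅ Z^4.

Boundary ∂_1: C_1 → C_0 maps an edge to its endpoints' difference, ∂[p,q] = q − p. For instance
  ∂[1,3] = [3] − [1].
As a 4×6 matrix over Z this has rank 3, with invariant factors (1,1,1).

Boundary ∂_2: C_2 → C_1 maps a triangle to the signed sum of its edges. For instance
  ∂[1,2,3] = [2,3] − [1,3] + [1,2],
  ∂[0,1,2] = [1,2] − [0,2] + [0,1].
The 6×4 boundary matrix has rank 3 and Smith normal form diag(1,1,1).

From H_k ≅ ker(∂_k) / im(∂_{k+1}) we obtain:

  H_2: rank ker ∂_2 − rank ∂_3 = (4 − 3) − 0 = 1, and there is no ∂_3, so H_2 ≅ Z.

(K is a triangulation of the 2-sphere S^2.)

H_2 = Z.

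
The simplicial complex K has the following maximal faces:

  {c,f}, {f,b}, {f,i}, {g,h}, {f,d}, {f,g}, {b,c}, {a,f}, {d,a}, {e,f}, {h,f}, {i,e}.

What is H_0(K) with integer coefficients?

K has 9 vertices, 12 edges.
rank ∂_0 = 0, rank ∂_1 = 8 ⇒ b_0 = 9 − 0 − 8 = 1; all invariant factors of ∂_1 are 1 so no torsion. So H_0 ≅ Z.

H_0 ≅ Z.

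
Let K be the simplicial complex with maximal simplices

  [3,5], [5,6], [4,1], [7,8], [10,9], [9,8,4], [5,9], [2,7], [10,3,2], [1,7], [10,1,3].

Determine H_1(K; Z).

H_1 ≅ Z^4.

Take the total order 1 < 2 < 3 < 4 < 5 < 6 < 7 < 8 < 9 < 10 on the vertex set. Then K (dimension 2) consists of the simplices:

  0-simplices (10): [1], [2], [3], [4], [5], [6], [7], [8], [9], [10]
  1-simplices (16): [1,3], [1,4], [1,7], [1,10], [2,3], [2,7], [2,10], [3,5], [3,10], [4,8], [4,9], [5,6], [5,9], [7,8], [8,9], [9,10]
  2-simplices (3): [1,3,10], [2,3,10], [4,8,9]

Hence C_0 ≅ Z^10, C_1 ≅ Z^16, C_2 ≅ Z^3.

The boundary map ∂_1: C_1 → C_0 maps an edge to its endpoints' difference, ∂[p,q] = q − p. For instance
  ∂[1,10] = [10] − [1].
As a 10×16 matrix over Z this has rank 9, with invariant factors (1,1,1,1,1,1,1,1,1).

Boundary ∂_2: C_2 → C_1 acts by ∂[p,q,r] = [q,r] − [p,r] + [p,q]. For instance
  ∂[2,3,10] = [3,10] − [2,10] + [2,3],
  ∂[4,8,9] = [8,9] − [4,9] + [4,8].
The 16×3 boundary matrix has rank 3 and Smith normal form diag(1,1,1).

From H_k ≅ ker(∂_k) / im(∂_{k+1}) we obtain:

  H_1: rank ker ∂_1 − rank ∂_2 = (16 − 9) − 3 = 4, and the invariant factors of ∂_2 are all 1, so H_1 ≅ Z^4.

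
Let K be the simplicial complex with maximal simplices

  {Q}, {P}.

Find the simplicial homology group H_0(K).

Order the vertices as P < Q. Listing each simplex with vertices in this order, K has dimension 0 with simplices:

  0-simplices (2): P, Q

so the chain groups are C_0 ≅ Z^2.

Now H_k = ker ∂_k / im ∂_{k+1}, so:

  H_0: rank C_0 − rank ∂_1 = 2 − 0 = 2, and there is no ∂_1, so H_0 = Z^2.

H_0 ≅ Z^2.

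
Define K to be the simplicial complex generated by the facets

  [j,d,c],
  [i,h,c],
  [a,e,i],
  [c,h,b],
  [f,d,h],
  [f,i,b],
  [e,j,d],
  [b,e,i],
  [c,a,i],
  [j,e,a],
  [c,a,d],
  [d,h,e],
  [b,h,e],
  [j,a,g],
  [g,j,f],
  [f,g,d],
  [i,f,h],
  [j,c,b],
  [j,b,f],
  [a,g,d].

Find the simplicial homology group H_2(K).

H_2 = 0.

Take the total order a < b < c < d < e < f < g < h < i < j on the vertex set. Then K (dimension 2) consists of the simplices:

  0-simplices (10): a, b, c, d, e, f, g, h, i, j
  1-simplices (30): ac, ad, ae, ag, ai, aj, bc, be, bf, bh, bi, bj, cd, ch, ci, cj, de, df, dg, dh, dj, eh, ei, ej, fg, fh, fi, fj, gj, hi
  2-simplices (20): acd, aci, adg, aei, aej, agj, bch, bcj, beh, bei, bfi, bfj, cdj, chi, deh, dej, dfg, dfh, fgj, fhi

so the chain groups are C_0 ≅ Z^10, C_1 ≅ Z^30, C_2 ≅ Z^20.

The boundary map ∂_1: C_1 → C_0 is given by ∂[p,q] = [q] − [p].
The 10×30 boundary matrix has rank 9 and Smith normal form diag(1,1,1,1,1,1,1,1,1).

Boundary ∂_2: C_2 → C_1 acts by ∂[p,q,r] = [q,r] − [p,r] + [p,q]. For instance
  ∂cdj = dj − cj + cd,
  ∂aei = ei − ai + ae.
This gives a 30×20 integer matrix of rank 20; reducing to Smith normal form yields diagonal entries (1,1,1,1,1,1,1,1,1,1,1,1,1,1,1,1,1,1,1,2).

From H_k ≅ ker(∂_k) / im(∂_{k+1}) we obtain:

  H_2: rank ker ∂_2 − rank ∂_3 = (20 − 20) − 0 = 0, and there is no ∂_3, so H_2 = 0.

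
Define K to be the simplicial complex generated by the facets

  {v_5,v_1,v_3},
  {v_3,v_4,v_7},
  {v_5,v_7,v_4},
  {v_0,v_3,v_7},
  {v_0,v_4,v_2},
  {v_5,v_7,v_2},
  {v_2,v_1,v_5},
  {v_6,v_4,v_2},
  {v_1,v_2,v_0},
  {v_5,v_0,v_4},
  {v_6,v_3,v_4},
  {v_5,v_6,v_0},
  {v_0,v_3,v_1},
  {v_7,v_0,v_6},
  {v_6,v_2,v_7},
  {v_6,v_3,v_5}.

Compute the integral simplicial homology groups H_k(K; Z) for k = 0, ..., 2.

H_0 ≅ Z,  H_1 ≅ Z^2,  H_2 ≅ Z.

We work with the vertex ordering v_0 < v_1 < v_2 < v_3 < v_4 < v_5 < v_6 < v_7. The simplices of K, each written with vertices in increasing order, are:

  0-simplices (8): [v_0], [v_1], [v_2], [v_3], [v_4], [v_5], [v_6], [v_7]
  1-simplices (24): (24 of them)
  2-simplices (16): (16 of them)

giving chain groups C_0 ≅ Z^8, C_1 ≅ Z^24, C_2 ≅ Z^16.

∂_1: C_1 → C_0 sends each edge [p,q] (with p < q) to q − p. For instance
  ∂[v_0,v_4] = [v_4] − [v_0].
As a 8×24 matrix over Z this has rank 7, with invariant factors (1,1,1,1,1,1,1).

∂_2: C_2 → C_1 acts by ∂[p,q,r] = [q,r] − [p,r] + [p,q]. For instance
  ∂[v_1,v_3,v_5] = [v_3,v_5] − [v_1,v_5] + [v_1,v_3],
  ∂[v_3,v_5,v_6] = [v_5,v_6] − [v_3,v_6] + [v_3,v_5].
The resulting 24×16 matrix has rank 15, and its Smith normal form has invariant factors (1,1,1,1,1,1,1,1,1,1,1,1,1,1,1).

From H_k ≅ ker(∂_k) / im(∂_{k+1}) we obtain:

  H_0: rank C_0 − rank ∂_1 = 8 − 7 = 1, and the invariant factors of ∂_1 are all 1, so H_0 = Z.
  H_1: rank ker ∂_1 − rank ∂_2 = (24 − 7) − 15 = 2, and the invariant factors of ∂_2 are all 1, so H_1 = Z^2.
  H_2: rank ker ∂_2 − rank ∂_3 = (16 − 15) − 0 = 1, and there is no ∂_3, so H_2 = Z.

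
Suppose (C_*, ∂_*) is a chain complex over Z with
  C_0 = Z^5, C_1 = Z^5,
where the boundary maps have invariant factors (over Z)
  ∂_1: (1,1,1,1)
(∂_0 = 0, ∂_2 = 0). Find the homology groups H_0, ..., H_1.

H_0: b_0 = 5 − 0 − 4 = 1; torsion from ∂_1 factors > 1: none. So H_0 = Z.
H_1: b_1 = 5 − 4 − 0 = 1; torsion from ∂_2 factors > 1: none. So H_1 = Z.

H_0 = Z,  H_1 = Z.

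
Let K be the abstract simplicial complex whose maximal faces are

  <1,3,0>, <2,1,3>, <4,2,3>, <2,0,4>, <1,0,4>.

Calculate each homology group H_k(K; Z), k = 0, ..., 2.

H_0 = Z,  H_1 = Z,  H_2 = 0.

Order the vertices as 0 < 1 < 2 < 3 < 4. Listing each simplex with vertices in this order, K has dimension 2 with simplices:

  0-simplices (5): [0], [1], [2], [3], [4]
  1-simplices (10): [0,1], [0,2], [0,3], [0,4], [1,2], [1,3], [1,4], [2,3], [2,4], [3,4]
  2-simplices (5): [0,1,3], [0,1,4], [0,2,4], [1,2,3], [2,3,4]

giving chain groups C_0 ≅ Z^5, C_1 ≅ Z^10, C_2 ≅ Z^5.

∂_1: C_1 → C_0 is given by ∂[p,q] = [q] − [p]. For instance
  ∂[0,4] = [4] − [0].
The resulting 5×10 matrix has rank 4, and its Smith normal form has invariant factors (1,1,1,1).

∂_2: C_2 → C_1 acts by ∂[p,q,r] = [q,r] − [p,r] + [p,q]. For instance
  ∂[1,2,3] = [2,3] − [1,3] + [1,2],
  ∂[0,1,4] = [1,4] − [0,4] + [0,1].
The 10×5 boundary matrix has rank 5 and Smith normal form diag(1,1,1,1,1).

Reading off H_k = ker ∂_k / im ∂_{k+1}:

  H_0: rank C_0 − rank ∂_1 = 5 − 4 = 1, and the invariant factors of ∂_1 are all 1, so H_0 ≅ Z.
  H_1: rank ker ∂_1 − rank ∂_2 = (10 − 4) − 5 = 1, and the invariant factors of ∂_2 are all 1, so H_1 ≅ Z.
  H_2: rank ker ∂_2 − rank ∂_3 = (5 − 5) − 0 = 0, and there is no ∂_3, so H_2 ≅ 0.

(K is a triangulation of the Möbius band.)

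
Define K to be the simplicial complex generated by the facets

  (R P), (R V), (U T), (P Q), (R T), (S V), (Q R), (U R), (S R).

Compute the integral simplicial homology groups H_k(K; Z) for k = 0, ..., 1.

We work with the vertex ordering P < Q < R < S < T < U < V. The simplices of K, each written with vertices in increasing order, are:

  0-simplices (7): P, Q, R, S, T, U, V
  1-simplices (9): PQ, PR, QR, RS, RT, RU, RV, SV, TU

so the chain groups are C_0 ≅ Z^7, C_1 ≅ Z^9.

The boundary map ∂_1: C_1 → C_0 sends each edge [p,q] (with p < q) to q − p. For instance
  ∂QR = R − Q.
This gives a 7×9 integer matrix of rank 6; reducing to Smith normal form yields diagonal entries (1,1,1,1,1,1).

Reading off H_k = ker ∂_k / im ∂_{k+1}:

  H_0: rank C_0 − rank ∂_1 = 7 − 6 = 1, and the invariant factors of ∂_1 are all 1, so H_0 = Z.
  H_1: rank ker ∂_1 − rank ∂_2 = (9 − 6) − 0 = 3, and there is no ∂_2, so H_1 = Z^3.

H_0 = Z,  H_1 = Z^3.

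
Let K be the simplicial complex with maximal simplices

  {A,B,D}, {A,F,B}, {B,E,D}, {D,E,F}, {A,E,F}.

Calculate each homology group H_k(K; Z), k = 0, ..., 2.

Fix the vertex order A < B < D < E < F and write every simplex with vertices in increasing order. Then dim K = 2 and the simplices of K are:

  0-simplices (5): A, B, D, E, F
  1-simplices (10): AB, AD, AE, AF, BD, BE, BF, DE, DF, EF
  2-simplices (5): ABD, ABF, AEF, BDE, DEF

Hence C_0 ≅ Z^5, C_1 ≅ Z^10, C_2 ≅ Z^5.

The boundary map ∂_1: C_1 → C_0 sends each edge [p,q] (with p < q) to q − p. For instance
  ∂DF = F − D.
The resulting 5×10 matrix has rank 4, and its Smith normal form has invariant factors (1,1,1,1).

The boundary map ∂_2: C_2 → C_1 acts by ∂[p,q,r] = [q,r] − [p,r] + [p,q]. For instance
  ∂DEF = EF − DF + DE,
  ∂ABF = BF − AF + AB.
This gives a 10×5 integer matrix of rank 5; reducing to Smith normal form yields diagonal entries (1,1,1,1,1).

Reading off H_k = ker ∂_k / im ∂_{k+1}:

  H_0: rank C_0 − rank ∂_1 = 5 − 4 = 1, and the invariant factors of ∂_1 are all 1, so H_0 ≅ Z.
  H_1: rank ker ∂_1 − rank ∂_2 = (10 − 4) − 5 = 1, and the invariant factors of ∂_2 are all 1, so H_1 ≅ Z.
  H_2: rank ker ∂_2 − rank ∂_3 = (5 − 5) − 0 = 0, and there is no ∂_3, so H_2 ≅ 0.

H_0 ≅ Z,  H_1 ≅ Z,  H_2 = 0.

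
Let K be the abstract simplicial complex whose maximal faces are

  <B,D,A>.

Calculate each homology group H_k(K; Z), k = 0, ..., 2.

Fix the vertex order A < B < D and write every simplex with vertices in increasing order. Then dim K = 2 and the simplices of K are:

  0-simplices (3): A, B, D
  1-simplices (3): AB, AD, BD
  2-simplices (1): ABD

so the chain groups are C_0 ≅ Z^3, C_1 ≅ Z^3, C_2 ≅ Z^1.

Boundary ∂_1: C_1 → C_0 sends each edge [p,q] (with p < q) to q − p. For instance
  ∂AB = B − A.
The 3×3 boundary matrix has rank 2 and Smith normal form diag(1,1).

∂_2: C_2 → C_1 acts by ∂[p,q,r] = [q,r] − [p,r] + [p,q]. For instance
  ∂ABD = BD − AD + AB.
This gives a 3×1 integer matrix of rank 1; reducing to Smith normal form yields diagonal entries (1).

From H_k ≅ ker(∂_k) / im(∂_{k+1}) we obtain:

  H_0: rank C_0 − rank ∂_1 = 3 − 2 = 1, and the invariant factors of ∂_1 are all 1, so H_0 ≅ Z.
  H_1: rank ker ∂_1 − rank ∂_2 = (3 − 2) − 1 = 0, and the invariant factors of ∂_2 are all 1, so H_1 ≅ 0.
  H_2: rank ker ∂_2 − rank ∂_3 = (1 − 1) − 0 = 0, and there is no ∂_3, so H_2 ≅ 0.

As a check, the Euler characteristic is 3 − 3 + 1 = 1, which agrees with 1 − 0 + 0 = 1.

H_0 = Z,  H_1 = 0,  H_2 = 0.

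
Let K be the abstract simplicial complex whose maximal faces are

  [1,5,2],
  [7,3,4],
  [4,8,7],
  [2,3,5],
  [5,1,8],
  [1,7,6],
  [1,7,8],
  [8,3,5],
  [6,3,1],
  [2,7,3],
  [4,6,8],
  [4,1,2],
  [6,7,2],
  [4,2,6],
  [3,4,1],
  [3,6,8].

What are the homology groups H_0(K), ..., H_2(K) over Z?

H_0 ≅ Z,  H_1 ≅ Z^2,  H_2 ≅ Z.

Order the vertices as 1 < 2 < 3 < 4 < 5 < 6 < 7 < 8. Listing each simplex with vertices in this order, K has dimension 2 with simplices:

  0-simplices (8): [1], [2], [3], [4], [5], [6], [7], [8]
  1-simplices (24): (24 of them)
  2-simplices (16): [1,2,4], [1,2,5], [1,3,4], [1,3,6], [1,5,8], [1,6,7], [1,7,8], [2,3,5], [2,3,7], [2,4,6], [2,6,7], [3,4,7], [3,5,8], [3,6,8], [4,6,8], [4,7,8]

Hence C_0 ≅ Z^8, C_1 ≅ Z^24, C_2 ≅ Z^16.

Boundary ∂_1: C_1 → C_0 maps an edge to its endpoints' difference, ∂[p,q] = q − p. For instance
  ∂[6,7] = [7] − [6].
As a 8×24 matrix over Z this has rank 7, with invariant factors (1,1,1,1,1,1,1).

Boundary ∂_2: C_2 → C_1 sends each 2-simplex [p,q,r] to [q,r] − [p,r] + [p,q]. For instance
  ∂[4,7,8] = [7,8] − [4,8] + [4,7],
  ∂[3,6,8] = [6,8] − [3,8] + [3,6].
The resulting 24×16 matrix has rank 15, and its Smith normal form has invariant factors (1,1,1,1,1,1,1,1,1,1,1,1,1,1,1).

Reading off H_k = ker ∂_k / im ∂_{k+1}:

  H_0: rank C_0 − rank ∂_1 = 8 − 7 = 1, and the invariant factors of ∂_1 are all 1, so H_0 ≅ Z.
  H_1: rank ker ∂_1 − rank ∂_2 = (24 − 7) − 15 = 2, and the invariant factors of ∂_2 are all 1, so H_1 ≅ Z^2.
  H_2: rank ker ∂_2 − rank ∂_3 = (16 − 15) − 0 = 1, and there is no ∂_3, so H_2 ≅ Z.

As a check, the Euler characteristic is 8 − 24 + 16 = 0, which agrees with 1 − 2 + 1 = 0.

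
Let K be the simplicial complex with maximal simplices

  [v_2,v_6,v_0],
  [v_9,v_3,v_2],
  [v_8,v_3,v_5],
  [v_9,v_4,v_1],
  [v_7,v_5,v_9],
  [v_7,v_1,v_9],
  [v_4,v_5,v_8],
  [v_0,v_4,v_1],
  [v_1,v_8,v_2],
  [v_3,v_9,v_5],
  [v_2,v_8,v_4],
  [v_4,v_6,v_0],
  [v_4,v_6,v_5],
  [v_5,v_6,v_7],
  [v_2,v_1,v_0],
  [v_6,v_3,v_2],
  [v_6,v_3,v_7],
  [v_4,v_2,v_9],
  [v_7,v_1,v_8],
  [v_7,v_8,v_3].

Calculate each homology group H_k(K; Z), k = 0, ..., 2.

H_0 = Z,  H_1 = Z ⊕ Z/2,  H_2 = 0.

Fix the vertex order v_0 < v_1 < v_2 < v_3 < v_4 < v_5 < v_6 < v_7 < v_8 < v_9 and write every simplex with vertices in increasing order. Then dim K = 2 and the simplices of K are:

  0-simplices (10): [v_0], [v_1], [v_2], [v_3], [v_4], [v_5], [v_6], [v_7], [v_8], [v_9]
  1-simplices (30): (30 of them)
  2-simplices (20): (20 of them)

Hence C_0 ≅ Z^10, C_1 ≅ Z^30, C_2 ≅ Z^20.

The boundary map ∂_1: C_1 → C_0 is given by ∂[p,q] = [q] − [p]. For instance
  ∂[v_7,v_8] = [v_8] − [v_7].
The resulting 10×30 matrix has rank 9, and its Smith normal form has invariant factors (1,1,1,1,1,1,1,1,1).

The boundary map ∂_2: C_2 → C_1 maps a triangle to the signed sum of its edges. For instance
  ∂[v_2,v_4,v_9] = [v_4,v_9] − [v_2,v_9] + [v_2,v_4],
  ∂[v_5,v_7,v_9] = [v_7,v_9] − [v_5,v_9] + [v_5,v_7].
The 30×20 boundary matrix has rank 20 and Smith normal form diag(1,1,1,1,1,1,1,1,1,1,1,1,1,1,1,1,1,1,1,2).

Now H_k = ker ∂_k / im ∂_{k+1}, so:

  H_0: rank C_0 − rank ∂_1 = 10 − 9 = 1, and the invariant factors of ∂_1 are all 1, so H_0 = Z.
  H_1: rank ker ∂_1 − rank ∂_2 = (30 − 9) − 20 = 1, and ∂_2 has invariant factor 2 > 1, so H_1 = Z ⊕ Z/2.
  H_2: rank ker ∂_2 − rank ∂_3 = (20 − 20) − 0 = 0, and there is no ∂_3, so H_2 = 0.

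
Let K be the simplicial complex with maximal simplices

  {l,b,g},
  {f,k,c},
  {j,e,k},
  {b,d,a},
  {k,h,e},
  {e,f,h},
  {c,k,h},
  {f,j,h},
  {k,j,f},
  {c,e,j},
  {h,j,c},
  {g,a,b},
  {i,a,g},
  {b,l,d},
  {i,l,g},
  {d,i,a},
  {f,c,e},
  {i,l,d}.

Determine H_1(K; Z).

Fix the vertex order a < b < c < d < e < f < g < h < i < j < k < l and write every simplex with vertices in increasing order. Then dim K = 2 and the simplices of K are:

  0-simplices (12): a, b, c, d, e, f, g, h, i, j, k, l
  1-simplices (27): ab, ad, ag, ai, bd, bg, bl, ce, cf, ch, cj, ck, di, dl, ef, eh, ej, ek, fh, fj, fk, gi, gl, hj, hk, il, jk
  2-simplices (18): abd, abg, adi, agi, bdl, bgl, cef, cej, cfk, chj, chk, dil, efh, ehk, ejk, fhj, fjk, gil

so the chain groups are C_0 ≅ Z^12, C_1 ≅ Z^27, C_2 ≅ Z^18.

Boundary ∂_1: C_1 → C_0 maps an edge to its endpoints' difference, ∂[p,q] = q − p.
The 12×27 boundary matrix has rank 10 and Smith normal form diag(1,1,1,1,1,1,1,1,1,1).

The boundary map ∂_2: C_2 → C_1 maps a triangle to the signed sum of its edges. For instance
  ∂chj = hj − cj + ch,
  ∂fjk = jk − fk + fj.
The 27×18 boundary matrix has rank 17 and Smith normal form diag(1,1,1,1,1,1,1,1,1,1,1,1,1,1,1,1,2).

Now H_k = ker ∂_k / im ∂_{k+1}, so:

  H_1: rank ker ∂_1 − rank ∂_2 = (27 − 10) − 17 = 0, and ∂_2 has invariant factor 2 > 1, so H_1 = Z/2Z.

H_1 = Z/2Z.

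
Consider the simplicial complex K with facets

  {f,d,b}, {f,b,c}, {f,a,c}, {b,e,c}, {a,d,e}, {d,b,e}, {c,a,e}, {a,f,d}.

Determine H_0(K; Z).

Order the vertices as a < b < c < d < e < f. Listing each simplex with vertices in this order, K has dimension 2 with simplices:

  0-simplices (6): a, b, c, d, e, f
  1-simplices (12): ac, ad, ae, af, bc, bd, be, bf, ce, cf, de, df
  2-simplices (8): ace, acf, ade, adf, bce, bcf, bde, bdf

so the chain groups are C_0 ≅ Z^6, C_1 ≅ Z^12, C_2 ≅ Z^8.

The boundary map ∂_1: C_1 → C_0 is given by ∂[p,q] = [q] − [p].
The resulting 6×12 matrix has rank 5, and its Smith normal form has invariant factors (1,1,1,1,1).

The boundary map ∂_2: C_2 → C_1 maps a triangle to the signed sum of its edges. For instance
  ∂adf = df − af + ad,
  ∂bce = ce − be + bc.
The resulting 12×8 matrix has rank 7, and its Smith normal form has invariant factors (1,1,1,1,1,1,1).

Reading off H_k = ker ∂_k / im ∂_{k+1}:

  H_0: rank C_0 − rank ∂_1 = 6 − 5 = 1, and the invariant factors of ∂_1 are all 1, so H_0 ≅ Z.

(K is a triangulation of the 2-sphere S^2.)

H_0 = Z.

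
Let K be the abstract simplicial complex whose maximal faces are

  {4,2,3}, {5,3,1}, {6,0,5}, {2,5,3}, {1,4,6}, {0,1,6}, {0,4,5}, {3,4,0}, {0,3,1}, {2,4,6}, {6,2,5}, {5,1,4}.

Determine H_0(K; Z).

H_0 = Z.

Fix the vertex order 0 < 1 < 2 < 3 < 4 < 5 < 6 and write every simplex with vertices in increasing order. Then dim K = 2 and the simplices of K are:

  0-simplices (7): [0], [1], [2], [3], [4], [5], [6]
  1-simplices (18): [0,1], [0,3], [0,4], [0,5], [0,6], [1,3], [1,4], [1,5], [1,6], [2,3], [2,4], [2,5], [2,6], [3,4], [3,5], [4,5], [4,6], [5,6]
  2-simplices (12): [0,1,3], [0,1,6], [0,3,4], [0,4,5], [0,5,6], [1,3,5], [1,4,5], [1,4,6], [2,3,4], [2,3,5], [2,4,6], [2,5,6]

so the chain groups are C_0 ≅ Z^7, C_1 ≅ Z^18, C_2 ≅ Z^12.

The boundary map ∂_1: C_1 → C_0 is given by ∂[p,q] = [q] − [p].
As a 7×18 matrix over Z this has rank 6, with invariant factors (1,1,1,1,1,1).

∂_2: C_2 → C_1 maps a triangle to the signed sum of its edges. For instance
  ∂[0,5,6] = [5,6] − [0,6] + [0,5],
  ∂[0,1,6] = [1,6] − [0,6] + [0,1].
This gives a 18×12 integer matrix of rank 12; reducing to Smith normal form yields diagonal entries (1,1,1,1,1,1,1,1,1,1,1,2).

Computing H_k = (kernel of ∂_k) / (image of ∂_{k+1}):

  H_0: rank C_0 − rank ∂_1 = 7 − 6 = 1, and the invariant factors of ∂_1 are all 1, so H_0 = Z.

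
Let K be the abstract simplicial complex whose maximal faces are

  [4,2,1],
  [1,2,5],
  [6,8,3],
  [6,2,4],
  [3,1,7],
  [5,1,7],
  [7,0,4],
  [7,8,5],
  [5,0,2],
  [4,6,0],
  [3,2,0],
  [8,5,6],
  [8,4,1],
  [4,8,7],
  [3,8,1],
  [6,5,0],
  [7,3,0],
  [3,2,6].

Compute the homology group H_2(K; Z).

H_2 ≅ 0.

K has 9 vertices, 27 edges, 18 triangles.
rank ∂_2 = 18, rank ∂_3 = 0 ⇒ b_2 = 18 − 18 − 0 = 0. So H_2 = 0.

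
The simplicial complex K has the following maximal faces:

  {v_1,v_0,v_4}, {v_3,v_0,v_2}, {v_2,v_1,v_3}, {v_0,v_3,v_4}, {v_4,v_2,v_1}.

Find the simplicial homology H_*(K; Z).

Take the total order v_0 < v_1 < v_2 < v_3 < v_4 on the vertex set. Then K (dimension 2) consists of the simplices:

  0-simplices (5): [v_0], [v_1], [v_2], [v_3], [v_4]
  1-simplices (10): [v_0,v_1], [v_0,v_2], [v_0,v_3], [v_0,v_4], [v_1,v_2], [v_1,v_3], [v_1,v_4], [v_2,v_3], [v_2,v_4], [v_3,v_4]
  2-simplices (5): [v_0,v_1,v_4], [v_0,v_2,v_3], [v_0,v_3,v_4], [v_1,v_2,v_3], [v_1,v_2,v_4]

Hence C_0 ≅ Z^5, C_1 ≅ Z^10, C_2 ≅ Z^5.

Boundary ∂_1: C_1 → C_0 is given by ∂[p,q] = [q] − [p]. For instance
  ∂[v_3,v_4] = [v_4] − [v_3].
The 5×10 boundary matrix has rank 4 and Smith normal form diag(1,1,1,1).

∂_2: C_2 → C_1 acts by ∂[p,q,r] = [q,r] − [p,r] + [p,q]. For instance
  ∂[v_1,v_2,v_4] = [v_2,v_4] − [v_1,v_4] + [v_1,v_2],
  ∂[v_0,v_3,v_4] = [v_3,v_4] − [v_0,v_4] + [v_0,v_3].
The 10×5 boundary matrix has rank 5 and Smith normal form diag(1,1,1,1,1).

From H_k ≅ ker(∂_k) / im(∂_{k+1}) we obtain:

  H_0: rank C_0 − rank ∂_1 = 5 − 4 = 1, and the invariant factors of ∂_1 are all 1, so H_0 ≅ Z.
  H_1: rank ker ∂_1 − rank ∂_2 = (10 − 4) − 5 = 1, and the invariant factors of ∂_2 are all 1, so H_1 ≅ Z.
  H_2: rank ker ∂_2 − rank ∂_3 = (5 − 5) − 0 = 0, and there is no ∂_3, so H_2 ≅ 0.

H_0 = Z,  H_1 = Z,  H_2 = 0.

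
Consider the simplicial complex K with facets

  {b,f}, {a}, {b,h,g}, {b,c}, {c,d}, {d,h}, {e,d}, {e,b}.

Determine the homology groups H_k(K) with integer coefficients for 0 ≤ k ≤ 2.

H_0 ≅ Z^2,  H_1 ≅ Z^2,  H_2 = 0.

Order the vertices as a < b < c < d < e < f < g < h. Listing each simplex with vertices in this order, K has dimension 2 with simplices:

  0-simplices (8): a, b, c, d, e, f, g, h
  1-simplices (9): bc, be, bf, bg, bh, cd, de, dh, gh
  2-simplices (1): bgh

giving chain groups C_0 ≅ Z^8, C_1 ≅ Z^9, C_2 ≅ Z^1.

The boundary map ∂_1: C_1 → C_0 is given by ∂[p,q] = [q] − [p]. For instance
  ∂bc = c − b.
The 8×9 boundary matrix has rank 6 and Smith normal form diag(1,1,1,1,1,1).

The boundary map ∂_2: C_2 → C_1 acts by ∂[p,q,r] = [q,r] − [p,r] + [p,q]. For instance
  ∂bgh = gh − bh + bg.
The 9×1 boundary matrix has rank 1 and Smith normal form diag(1).

From H_k ≅ ker(∂_k) / im(∂_{k+1}) we obtain:

  H_0: rank C_0 − rank ∂_1 = 8 − 6 = 2, and the invariant factors of ∂_1 are all 1, so H_0 = Z^2.
  H_1: rank ker ∂_1 − rank ∂_2 = (9 − 6) − 1 = 2, and the invariant factors of ∂_2 are all 1, so H_1 = Z^2.
  H_2: rank ker ∂_2 − rank ∂_3 = (1 − 1) − 0 = 0, and there is no ∂_3, so H_2 = 0.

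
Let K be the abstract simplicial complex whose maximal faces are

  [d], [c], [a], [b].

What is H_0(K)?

H_0 = Z^4.

We work with the vertex ordering a < b < c < d. The simplices of K, each written with vertices in increasing order, are:

  0-simplices (4): a, b, c, d

giving chain groups C_0 ≅ Z^4.

Now H_k = ker ∂_k / im ∂_{k+1}, so:

  H_0: rank C_0 − rank ∂_1 = 4 − 0 = 4, and there is no ∂_1, so H_0 ≅ Z^4.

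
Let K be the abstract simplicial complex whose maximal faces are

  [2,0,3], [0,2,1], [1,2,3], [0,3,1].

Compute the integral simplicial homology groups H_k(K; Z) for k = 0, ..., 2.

Order the vertices as 0 < 1 < 2 < 3. Listing each simplex with vertices in this order, K has dimension 2 with simplices:

  0-simplices (4): [0], [1], [2], [3]
  1-simplices (6): [0,1], [0,2], [0,3], [1,2], [1,3], [2,3]
  2-simplices (4): [0,1,2], [0,1,3], [0,2,3], [1,2,3]

giving chain groups C_0 ≅ Z^4, C_1 ≅ Z^6, C_2 ≅ Z^4.

Boundary ∂_1: C_1 → C_0 sends each edge [p,q] (with p < q) to q − p. For instance
  ∂[1,2] = [2] − [1].
As a 4×6 matrix over Z this has rank 3, with invariant factors (1,1,1).

Boundary ∂_2: C_2 → C_1 sends each 2-simplex [p,q,r] to [q,r] − [p,r] + [p,q]. For instance
  ∂[0,2,3] = [2,3] − [0,3] + [0,2],
  ∂[0,1,2] = [1,2] − [0,2] + [0,1].
The 6×4 boundary matrix has rank 3 and Smith normal form diag(1,1,1).

Reading off H_k = ker ∂_k / im ∂_{k+1}:

  H_0: rank C_0 − rank ∂_1 = 4 − 3 = 1, and the invariant factors of ∂_1 are all 1, so H_0 ≅ Z.
  H_1: rank ker ∂_1 − rank ∂_2 = (6 − 3) − 3 = 0, and the invariant factors of ∂_2 are all 1, so H_1 ≅ 0.
  H_2: rank ker ∂_2 − rank ∂_3 = (4 − 3) − 0 = 1, and there is no ∂_3, so H_2 ≅ Z.

H_0 ≅ Z,  H_1 = 0,  H_2 ≅ Z.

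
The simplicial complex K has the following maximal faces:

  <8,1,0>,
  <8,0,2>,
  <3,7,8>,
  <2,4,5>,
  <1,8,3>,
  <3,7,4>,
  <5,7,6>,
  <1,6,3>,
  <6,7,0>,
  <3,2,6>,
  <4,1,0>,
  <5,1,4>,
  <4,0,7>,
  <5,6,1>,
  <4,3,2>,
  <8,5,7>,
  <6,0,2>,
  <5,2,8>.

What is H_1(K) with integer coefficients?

Take the total order 0 < 1 < 2 < 3 < 4 < 5 < 6 < 7 < 8 on the vertex set. Then K (dimension 2) consists of the simplices:

  0-simplices (9): [0], [1], [2], [3], [4], [5], [6], [7], [8]
  1-simplices (27): (27 of them)
  2-simplices (18): [0,1,4], [0,1,8], [0,2,6], [0,2,8], [0,4,7], [0,6,7], [1,3,6], [1,3,8], [1,4,5], [1,5,6], [2,3,4], [2,3,6], [2,4,5], [2,5,8], [3,4,7], [3,7,8], [5,6,7], [5,7,8]

Hence C_0 ≅ Z^9, C_1 ≅ Z^27, C_2 ≅ Z^18.

∂_1: C_1 → C_0 is given by ∂[p,q] = [q] − [p].
As a 9×27 matrix over Z this has rank 8, with invariant factors (1,1,1,1,1,1,1,1).

The boundary map ∂_2: C_2 → C_1 sends each 2-simplex [p,q,r] to [q,r] − [p,r] + [p,q]. For instance
  ∂[1,3,8] = [3,8] − [1,8] + [1,3],
  ∂[0,1,8] = [1,8] − [0,8] + [0,1].
The resulting 27×18 matrix has rank 17, and its Smith normal form has invariant factors (1,1,1,1,1,1,1,1,1,1,1,1,1,1,1,1,1).

Computing H_k = (kernel of ∂_k) / (image of ∂_{k+1}):

  H_1: rank ker ∂_1 − rank ∂_2 = (27 − 8) − 17 = 2, and the invariant factors of ∂_2 are all 1, so H_1 ≅ Z^2.

H_1 ≅ Z^2.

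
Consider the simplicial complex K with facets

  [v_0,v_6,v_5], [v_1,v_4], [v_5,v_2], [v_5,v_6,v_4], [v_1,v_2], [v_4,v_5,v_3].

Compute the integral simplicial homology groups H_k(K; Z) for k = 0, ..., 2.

Fix the vertex order v_0 < v_1 < v_2 < v_3 < v_4 < v_5 < v_6 and write every simplex with vertices in increasing order. Then dim K = 2 and the simplices of K are:

  0-simplices (7): [v_0], [v_1], [v_2], [v_3], [v_4], [v_5], [v_6]
  1-simplices (10): [v_0,v_5], [v_0,v_6], [v_1,v_2], [v_1,v_4], [v_2,v_5], [v_3,v_4], [v_3,v_5], [v_4,v_5], [v_4,v_6], [v_5,v_6]
  2-simplices (3): [v_0,v_5,v_6], [v_3,v_4,v_5], [v_4,v_5,v_6]

giving chain groups C_0 ≅ Z^7, C_1 ≅ Z^10, C_2 ≅ Z^3.

The boundary map ∂_1: C_1 → C_0 sends each edge [p,q] (with p < q) to q − p. For instance
  ∂[v_1,v_4] = [v_4] − [v_1].
The resulting 7×10 matrix has rank 6, and its Smith normal form has invariant factors (1,1,1,1,1,1).

∂_2: C_2 → C_1 sends each 2-simplex [p,q,r] to [q,r] − [p,r] + [p,q]. For instance
  ∂[v_3,v_4,v_5] = [v_4,v_5] − [v_3,v_5] + [v_3,v_4],
  ∂[v_0,v_5,v_6] = [v_5,v_6] − [v_0,v_6] + [v_0,v_5].
This gives a 10×3 integer matrix of rank 3; reducing to Smith normal form yields diagonal entries (1,1,1).

Now H_k = ker ∂_k / im ∂_{k+1}, so:

  H_0: rank C_0 − rank ∂_1 = 7 − 6 = 1, and the invariant factors of ∂_1 are all 1, so H_0 ≅ Z.
  H_1: rank ker ∂_1 − rank ∂_2 = (10 − 6) − 3 = 1, and the invariant factors of ∂_2 are all 1, so H_1 ≅ Z.
  H_2: rank ker ∂_2 − rank ∂_3 = (3 − 3) − 0 = 0, and there is no ∂_3, so H_2 ≅ 0.

H_0 ≅ Z,  H_1 ≅ Z,  H_2 = 0.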